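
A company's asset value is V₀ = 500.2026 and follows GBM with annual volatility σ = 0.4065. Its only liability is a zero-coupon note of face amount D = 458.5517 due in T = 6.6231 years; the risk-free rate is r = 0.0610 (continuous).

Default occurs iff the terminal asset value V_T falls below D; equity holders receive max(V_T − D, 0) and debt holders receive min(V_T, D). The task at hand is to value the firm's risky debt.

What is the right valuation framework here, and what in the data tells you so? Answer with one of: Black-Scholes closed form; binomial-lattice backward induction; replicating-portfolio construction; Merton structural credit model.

framework: Merton structural credit model

Key observation: with the firm-asset dynamics (V₀ = 500.2026) and a single zero-coupon liability of face 458.5517 given, debt value, spread, and default probability all derive from the option view of the balance sheet.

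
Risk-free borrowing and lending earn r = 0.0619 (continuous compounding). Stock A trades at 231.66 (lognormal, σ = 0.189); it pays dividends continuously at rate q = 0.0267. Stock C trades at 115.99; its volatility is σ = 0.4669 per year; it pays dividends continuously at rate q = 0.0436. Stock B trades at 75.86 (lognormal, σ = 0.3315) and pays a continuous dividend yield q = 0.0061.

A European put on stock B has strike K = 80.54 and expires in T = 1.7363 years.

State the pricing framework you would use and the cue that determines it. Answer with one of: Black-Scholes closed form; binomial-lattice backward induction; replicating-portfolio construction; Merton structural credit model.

Key observation: everything needed for the exact continuous-time valuation of the European put on stock B (strike 80.54) is given, and no feature rules the closed form out.

framework: Black-Scholes closed form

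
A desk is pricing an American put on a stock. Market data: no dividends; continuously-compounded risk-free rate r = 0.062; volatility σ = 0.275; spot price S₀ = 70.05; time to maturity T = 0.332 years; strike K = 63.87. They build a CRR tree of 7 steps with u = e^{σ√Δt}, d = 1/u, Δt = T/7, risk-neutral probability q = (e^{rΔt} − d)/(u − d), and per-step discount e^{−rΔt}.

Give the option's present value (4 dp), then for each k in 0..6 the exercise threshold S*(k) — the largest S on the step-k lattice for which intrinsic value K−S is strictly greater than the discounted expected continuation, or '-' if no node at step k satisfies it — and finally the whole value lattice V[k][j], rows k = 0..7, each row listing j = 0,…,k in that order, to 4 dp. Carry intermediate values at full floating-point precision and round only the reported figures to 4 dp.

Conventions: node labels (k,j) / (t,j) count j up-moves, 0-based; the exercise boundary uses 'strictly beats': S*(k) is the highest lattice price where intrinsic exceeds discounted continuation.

price = 1.5357
boundary = - - - - 55.1276 51.9229 55.1276
tree:
1.5357
2.4929 0.6235
3.9345 1.1201 0.1492
5.9959 1.9735 0.3052 0.0000
8.7424 3.3875 0.6242 0.0000 0.0000
11.9471 5.6013 1.2767 0.0000 0.0000 0.0000
14.9654 8.7424 2.6110 0.0000 0.0000 0.0000 0.0000
17.8083 11.9471 5.3400 0.0000 0.0000 0.0000 0.0000 0.0000

Δt=0.04743, u=1.06172, d=0.94187, q=0.50960, disc=e^(-rΔt)=0.99706
k=7 terminal: V=max(K-S,0) → 17.8083 11.9471 5.3400 0.0000 0.0000 0.0000 0.0000 0.0000
k=6: j=0 S=48.9046 intr=14.9654 cont=14.7779 V=14.9654[EX]; j=1 S=55.1276 intr=8.7424 cont=8.5549 V=8.7424[EX]; j=2 S=62.1425 intr=1.7275 cont=2.6110 V=2.6110[hold]; j=3 S=70.0500 intr=0.0000 cont=0.0000 V=0.0000[hold]; j=4 S=78.9637 intr=0.0000 cont=0.0000 V=0.0000[hold]; j=5 S=89.0118 intr=0.0000 cont=0.0000 V=0.0000[hold]; j=6 S=100.3383 intr=0.0000 cont=0.0000 V=0.0000[hold]  S*(6)=55.1276
k=5: j=0 S=51.9229 intr=11.9471 cont=11.7595 V=11.9471[EX]; j=1 S=58.5300 intr=5.3400 cont=5.6013 V=5.6013[hold]; j=2 S=65.9779 intr=0.0000 cont=1.2767 V=1.2767[hold]; j=3 S=74.3735 intr=0.0000 cont=0.0000 V=0.0000[hold]; j=4 S=83.8373 intr=0.0000 cont=0.0000 V=0.0000[hold]; j=5 S=94.5055 intr=0.0000 cont=0.0000 V=0.0000[hold]  S*(5)=51.9229
k=4: j=0 S=55.1276 intr=8.7424 cont=8.6877 V=8.7424[EX]; j=1 S=62.1425 intr=1.7275 cont=3.3875 V=3.3875[hold]; j=2 S=70.0500 intr=0.0000 cont=0.6242 V=0.6242[hold]; j=3 S=78.9637 intr=0.0000 cont=0.0000 V=0.0000[hold]; j=4 S=89.0118 intr=0.0000 cont=0.0000 V=0.0000[hold]  S*(4)=55.1276
k=3: j=0 S=58.5300 intr=5.3400 cont=5.9959 V=5.9959[hold]; j=1 S=65.9779 intr=0.0000 cont=1.9735 V=1.9735[hold]; j=2 S=74.3735 intr=0.0000 cont=0.3052 V=0.3052[hold]; j=3 S=83.8373 intr=0.0000 cont=0.0000 V=0.0000[hold]  S*(3)=-
k=2: j=0 S=62.1425 intr=1.7275 cont=3.9345 V=3.9345[hold]; j=1 S=70.0500 intr=0.0000 cont=1.1201 V=1.1201[hold]; j=2 S=78.9637 intr=0.0000 cont=0.1492 V=0.1492[hold]  S*(2)=-
k=1: j=0 S=65.9779 intr=0.0000 cont=2.4929 V=2.4929[hold]; j=1 S=74.3735 intr=0.0000 cont=0.6235 V=0.6235[hold]  S*(1)=-
k=0: j=0 S=70.0500 intr=0.0000 cont=1.5357 V=1.5357[hold]  S*(0)=-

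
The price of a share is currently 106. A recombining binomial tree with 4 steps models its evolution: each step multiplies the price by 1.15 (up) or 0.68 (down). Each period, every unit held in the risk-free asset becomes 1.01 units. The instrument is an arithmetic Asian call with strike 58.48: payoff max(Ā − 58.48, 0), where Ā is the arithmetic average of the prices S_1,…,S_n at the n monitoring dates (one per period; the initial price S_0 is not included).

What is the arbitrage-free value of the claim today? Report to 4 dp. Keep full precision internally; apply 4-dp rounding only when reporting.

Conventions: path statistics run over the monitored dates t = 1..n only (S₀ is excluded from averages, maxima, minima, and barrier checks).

No-arbitrage gives p* = (R−d)/(u−d) = 0.7021: enumerate every path, weight its payoff by its p*-probability, and discount by R^4.
Enumerate all 2^4 = 16 price paths (U = up ×1.15, D = down ×0.68); each path with k up-moves has probability p*^k·(1−p*)^(4−k).
DDDD: Ā=44.2721, payoff=0.0000, prob=0.007873
UDDD: Ā=74.8720, payoff=16.3920, prob=0.018557
DUDD: Ā=62.4170, payoff=3.9370, prob=0.018557
UUDD: Ā=105.5581, payoff=47.0781, prob=0.043741
DDUD: Ā=53.9476, payoff=0.0000, prob=0.018557
UDUD: Ā=91.2348, payoff=32.7548, prob=0.043741
DUUD: Ā=78.7798, payoff=20.2998, prob=0.043741
UUUD: Ā=133.2306, payoff=74.7506, prob=0.103105
DDDU: Ā=48.1884, payoff=0.0000, prob=0.018557
UDDU: Ā=81.4950, payoff=23.0150, prob=0.043741
DUDU: Ā=69.0400, payoff=10.5600, prob=0.043741
UUDU: Ā=116.7589, payoff=58.2789, prob=0.103105
DDUU: Ā=60.5706, payoff=2.0906, prob=0.043741
UDUU: Ā=102.4356, payoff=43.9556, prob=0.103105
DUUU: Ā=89.9806, payoff=31.5006, prob=0.103105
UUUU: Ā=152.1731, payoff=93.6931, prob=0.243032
Price = Σ prob·payoff / R^4 = 50.583576 / 1.040604 = 48.6098

price = 48.6098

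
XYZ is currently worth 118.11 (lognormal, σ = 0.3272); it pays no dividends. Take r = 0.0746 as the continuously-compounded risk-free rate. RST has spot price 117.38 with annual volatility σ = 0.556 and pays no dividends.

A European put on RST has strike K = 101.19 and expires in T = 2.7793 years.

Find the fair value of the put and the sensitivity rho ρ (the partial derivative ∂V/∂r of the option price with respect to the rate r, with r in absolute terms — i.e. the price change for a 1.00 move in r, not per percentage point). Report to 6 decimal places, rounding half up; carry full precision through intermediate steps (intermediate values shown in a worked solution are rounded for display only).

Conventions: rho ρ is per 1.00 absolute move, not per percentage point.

price = 20.440661
ρ = -121.543740

σ√T = 0.556·√2.7793 = 0.926921
d₁ = (ln(S/K) + (r+σ²/2)T) / (σ√T) = (ln(117.38/101.19) + (0.0746+0.556²/2)·2.7793) / 0.926921 = (0.148417 + 0.636927) / 0.926921 = 0.847261
d₂ = d₁ − σ√T = 0.847261 − 0.926921 = -0.079660
e^{−rT} = 0.812747
N(−d₁) = 0.198425,  N(−d₂) = 0.531746
Put price V = K·e^{−rT}·N(−d₂) − S·N(−d₁) = 43.731781 − 23.291121 = 20.440661
ρ = −K·T·e^{−rT}·N(−d₂) = -121.543740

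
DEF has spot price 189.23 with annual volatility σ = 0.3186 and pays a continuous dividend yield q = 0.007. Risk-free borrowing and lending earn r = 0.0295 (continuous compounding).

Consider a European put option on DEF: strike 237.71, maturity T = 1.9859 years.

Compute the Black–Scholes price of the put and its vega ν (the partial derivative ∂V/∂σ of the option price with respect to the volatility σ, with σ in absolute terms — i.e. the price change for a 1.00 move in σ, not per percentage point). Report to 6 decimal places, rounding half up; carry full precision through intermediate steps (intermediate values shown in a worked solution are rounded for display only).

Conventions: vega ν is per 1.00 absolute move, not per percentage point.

σ√T = 0.3186·√1.9859 = 0.448977
d₁ = (ln(S/K) + (r−q+σ²/2)T) / (σ√T) = (ln(189.23/237.71) + (0.0295−0.007+0.3186²/2)·1.9859) / 0.448977 = (-0.228088 + 0.145473) / 0.448977 = -0.184007
d₂ = d₁ − σ√T = -0.184007 − 0.448977 = -0.632985
e^{−rT} = 0.943099
e^{−qT} = 0.986195
N(−d₁) = 0.572996,  N(−d₂) = 0.736628
Put price V = K·e^{−rT}·N(−d₂) − S·e^{−qT}·N(−d₁) = 165.140297 − 106.931201 = 58.209096
φ(d₁) = (1/√(2π))·e^{−d₁²/2} = 0.392245
ν = S·e^{−qT}·φ(d₁)·√T = 103.154733

price = 58.209096
ν = 103.154733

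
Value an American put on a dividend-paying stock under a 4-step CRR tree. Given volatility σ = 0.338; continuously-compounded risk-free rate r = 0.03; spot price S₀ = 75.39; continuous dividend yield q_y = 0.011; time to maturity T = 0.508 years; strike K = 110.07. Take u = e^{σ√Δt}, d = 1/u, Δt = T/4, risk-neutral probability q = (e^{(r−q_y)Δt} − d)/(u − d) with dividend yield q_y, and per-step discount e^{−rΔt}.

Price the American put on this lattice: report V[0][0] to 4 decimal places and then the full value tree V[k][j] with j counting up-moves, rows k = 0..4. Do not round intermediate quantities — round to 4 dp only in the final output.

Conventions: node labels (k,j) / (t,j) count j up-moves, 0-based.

Δt=0.12700  u=1.12801  d=0.88652  q=0.47993  discount=0.99620
step 4 (expiry): payoffs max(K−S,0) = 63.5044 50.8199 34.6800 14.1436 0.0000
k=3: (k=3,j=0): S=52.5263, K−S=57.5437, hold=57.1984 ⇒ V=57.5437 exercise | (k=3,j=1): S=66.8346, K−S=43.2354, hold=42.9101 ⇒ V=43.2354 exercise | (k=3,j=2): S=85.0405, K−S=25.0295, hold=24.7296 ⇒ V=25.0295 exercise | (k=3,j=3): S=108.2057, K−S=1.8643, hold=7.3277 ⇒ V=7.3277 continue
k=2: (k=2,j=0): S=59.2501, K−S=50.8199, hold=50.4840 ⇒ V=50.8199 exercise | (k=2,j=1): S=75.3900, K−S=34.6800, hold=34.3667 ⇒ V=34.6800 exercise | (k=2,j=2): S=95.9264, K−S=14.1436, hold=16.4711 ⇒ V=16.4711 continue
k=1: (k=1,j=0): S=66.8346, K−S=43.2354, hold=42.9101 ⇒ V=43.2354 exercise | (k=1,j=1): S=85.0405, K−S=25.0295, hold=25.8424 ⇒ V=25.8424 continue
k=0: (k=0,j=0): S=75.3900, K−S=34.6800, hold=34.7553 ⇒ V=34.7553 continue

price = 34.7553
tree:
34.7553
43.2354 25.8424
50.8199 34.6800 16.4711
57.5437 43.2354 25.0295 7.3277
63.5044 50.8199 34.6800 14.1436 0.0000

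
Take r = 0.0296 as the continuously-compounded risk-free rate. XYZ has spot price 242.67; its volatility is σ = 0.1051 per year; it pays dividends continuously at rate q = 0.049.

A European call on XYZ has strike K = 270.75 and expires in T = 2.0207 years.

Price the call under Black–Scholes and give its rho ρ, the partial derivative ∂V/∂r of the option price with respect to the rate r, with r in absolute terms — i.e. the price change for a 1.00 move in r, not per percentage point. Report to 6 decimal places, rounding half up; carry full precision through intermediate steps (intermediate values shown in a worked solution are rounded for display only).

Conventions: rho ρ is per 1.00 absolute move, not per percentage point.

σ√T = 0.1051·√2.0207 = 0.149401
d₁ = (ln(S/K) + (r−q+σ²/2)T) / (σ√T) = (ln(242.67/270.75) + (0.0296−0.049+0.1051²/2)·2.0207) / 0.149401 = (-0.109493 − 0.028041) / 0.149401 = -0.920573
d₂ = d₁ − σ√T = -0.920573 − 0.149401 = -1.069974
e^{−rT} = 0.941941
e^{−qT} = 0.905730
N(d₁) = 0.178637,  N(d₂) = 0.142315
Call price V = S·e^{−qT}·N(d₁) − K·e^{−rT}·N(d₂) = 39.263150 − 36.294768 = 2.968382
ρ = K·T·e^{−rT}·N(d₂) = 73.340837

price = 2.968382
ρ = 73.340837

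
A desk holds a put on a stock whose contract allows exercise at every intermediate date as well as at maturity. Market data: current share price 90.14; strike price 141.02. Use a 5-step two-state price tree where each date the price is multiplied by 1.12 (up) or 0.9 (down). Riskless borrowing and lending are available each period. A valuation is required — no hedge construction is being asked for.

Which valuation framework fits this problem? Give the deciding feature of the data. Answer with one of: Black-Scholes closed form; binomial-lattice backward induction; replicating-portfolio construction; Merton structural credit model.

Key observation: early exercise of the strike-141.02 put must be checked at each of the 5 dates (spot 90.14), which forces a node-by-node comparison of intrinsic and continuation value backward from expiry.

framework: binomial-lattice backward induction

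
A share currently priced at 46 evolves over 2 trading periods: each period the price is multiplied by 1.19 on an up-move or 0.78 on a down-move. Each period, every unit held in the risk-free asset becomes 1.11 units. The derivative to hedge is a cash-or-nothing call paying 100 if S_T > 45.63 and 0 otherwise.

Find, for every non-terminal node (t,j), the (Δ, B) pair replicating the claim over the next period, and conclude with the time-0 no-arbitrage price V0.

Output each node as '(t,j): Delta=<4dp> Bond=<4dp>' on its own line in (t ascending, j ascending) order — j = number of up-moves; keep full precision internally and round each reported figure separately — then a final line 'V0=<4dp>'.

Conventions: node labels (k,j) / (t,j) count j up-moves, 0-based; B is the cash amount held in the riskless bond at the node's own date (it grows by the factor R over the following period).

(0,0): Delta=3.8447 Bond=-124.2782
(1,0): Delta=0.0000 Bond=0.0000
(1,1): Delta=4.4557 Bond=-171.3909
V0=52.5792

Under the risk-neutral measure, an up-move has probability p* = (R−d)/(u−d) = 0.8049 and values discount at R = 1.11.
At maturity the claim pays: V(2,0)=0.0000, V(2,1)=0.0000, V(2,2)=100.0000
Node (1,0) S=35.8800: V=(p*·0.0000+(1−p*)·0.0000)/1.11=0.0000; Δ=(0.0000−0.0000)/(42.6972−27.9864)=0.0000; B=V−Δ·S=0.0000
Node (1,1) S=54.7400: V=(p*·100.0000+(1−p*)·0.0000)/1.11=72.5115; Δ=(100.0000−0.0000)/(65.1406−42.6972)=4.4557; B=V−Δ·S=-171.3909
Node (0,0) S=46.0000: V=(p*·72.5115+(1−p*)·0.0000)/1.11=52.5792; Δ=(72.5115−0.0000)/(54.7400−35.8800)=3.8447; B=V−Δ·S=-124.2782
Sanity check at the root: Δ(0,0)·S0 + B(0,0) reproduces V0 = 52.5792.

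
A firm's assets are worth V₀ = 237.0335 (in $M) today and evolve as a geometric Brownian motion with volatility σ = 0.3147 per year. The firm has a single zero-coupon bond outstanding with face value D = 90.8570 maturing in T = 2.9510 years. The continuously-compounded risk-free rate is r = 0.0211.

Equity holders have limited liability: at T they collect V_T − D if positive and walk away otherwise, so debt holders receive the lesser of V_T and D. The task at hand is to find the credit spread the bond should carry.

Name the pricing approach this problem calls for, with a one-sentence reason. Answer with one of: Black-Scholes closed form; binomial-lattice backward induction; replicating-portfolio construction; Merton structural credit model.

Key observation: the data describe a firm's assets (V₀ = 237.0335, GBM) and a single zero-coupon debt of face 90.8570, so credit quantities follow from equity-as-call in the structural model.

framework: Merton structural credit model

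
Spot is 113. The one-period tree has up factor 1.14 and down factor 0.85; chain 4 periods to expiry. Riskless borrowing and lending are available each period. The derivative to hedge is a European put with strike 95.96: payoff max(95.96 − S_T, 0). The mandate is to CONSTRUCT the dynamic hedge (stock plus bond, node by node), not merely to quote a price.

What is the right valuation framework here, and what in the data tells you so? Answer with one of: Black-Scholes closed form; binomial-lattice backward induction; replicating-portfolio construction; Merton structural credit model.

Key observation: the mandate to exhibit the hedge at every date and state singles out the replicating-portfolio construction on the 4-period tree with factors 1.14 and 0.85 from 113.

framework: replicating-portfolio construction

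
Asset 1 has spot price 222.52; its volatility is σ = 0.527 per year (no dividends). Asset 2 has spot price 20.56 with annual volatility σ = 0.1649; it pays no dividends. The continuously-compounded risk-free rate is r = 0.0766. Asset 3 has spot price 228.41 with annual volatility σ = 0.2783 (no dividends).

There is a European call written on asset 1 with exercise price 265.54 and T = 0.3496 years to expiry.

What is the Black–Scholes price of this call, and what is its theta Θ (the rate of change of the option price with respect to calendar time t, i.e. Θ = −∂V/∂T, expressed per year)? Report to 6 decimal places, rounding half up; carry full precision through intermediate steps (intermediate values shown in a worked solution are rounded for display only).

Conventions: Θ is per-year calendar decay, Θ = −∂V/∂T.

price = 15.125836
Θ = -42.709538

σ√T = 0.527·√0.3496 = 0.311599
d₁ = (ln(S/K) + (r+σ²/2)T) / (σ√T) = (ln(222.52/265.54) + (0.0766+0.527²/2)·0.3496) / 0.311599 = (-0.176749 + 0.075326) / 0.311599 = -0.325489
d₂ = d₁ − σ√T = -0.325489 − 0.311599 = -0.637088
e^{−rT} = 0.973576
N(d₁) = 0.372405,  N(d₂) = 0.262034
Call price V = S·N(d₁) − K·e^{−rT}·N(d₂) = 82.867672 − 67.741836 = 15.125836
φ(d₁) = (1/√(2π))·e^{−d₁²/2} = 0.378360
Θ = −S·φ(d₁)·σ/(2√T) − r·K·e^{−rT}·N(d₂) = −37.520514 − 5.189025 = -42.709538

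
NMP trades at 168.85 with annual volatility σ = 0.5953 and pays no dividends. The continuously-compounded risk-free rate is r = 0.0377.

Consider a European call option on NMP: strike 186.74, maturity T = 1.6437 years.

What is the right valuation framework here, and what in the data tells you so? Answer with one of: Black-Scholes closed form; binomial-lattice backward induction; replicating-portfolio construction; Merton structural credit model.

Key observation: everything needed for the exact continuous-time valuation of the European call on NMP (strike 186.74) is given, and no feature rules the closed form out.

framework: Black-Scholes closed form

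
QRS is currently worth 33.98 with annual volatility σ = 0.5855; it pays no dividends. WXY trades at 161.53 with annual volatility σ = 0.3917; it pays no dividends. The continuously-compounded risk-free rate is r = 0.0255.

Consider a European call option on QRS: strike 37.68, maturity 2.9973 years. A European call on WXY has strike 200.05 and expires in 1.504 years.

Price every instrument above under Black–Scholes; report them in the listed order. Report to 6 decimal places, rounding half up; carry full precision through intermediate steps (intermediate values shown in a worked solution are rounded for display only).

price(QRS call K=37.68) = 12.895333
price(WXY call K=200.05) = 20.274829

[QRS call K=37.68]
σ√T = 0.5855·√2.9973 = 1.013659
d₁ = (ln(S/K) + (r+σ²/2)T) / (σ√T) = (ln(33.98/37.68) + (0.0255+0.5855²/2)·2.9973) / 1.013659 = (-0.103357 + 0.590184) / 1.013659 = 0.480266
d₂ = d₁ − σ√T = 0.480266 − 1.013659 = -0.533393
e^{−rT} = 0.926417
N(d₁) = 0.684481,  N(d₂) = 0.296881
price = S·N(d₁) − K·e^{−rT}·N(d₂) = 23.258664 − 10.363331 = 12.895333
[WXY call K=200.05]
σ√T = 0.3917·√1.504 = 0.480372
d₁ = (ln(S/K) + (r+σ²/2)T) / (σ√T) = (ln(161.53/200.05) + (0.0255+0.3917²/2)·1.504) / 0.480372 = (-0.213876 + 0.153731) / 0.480372 = -0.125207
d₂ = d₁ − σ√T = -0.125207 − 0.480372 = -0.605579
e^{−rT} = 0.962374
N(d₁) = 0.450180,  N(d₂) = 0.272397
price = S·N(d₁) − K·e^{−rT}·N(d₂) = 72.717547 − 52.442718 = 20.274829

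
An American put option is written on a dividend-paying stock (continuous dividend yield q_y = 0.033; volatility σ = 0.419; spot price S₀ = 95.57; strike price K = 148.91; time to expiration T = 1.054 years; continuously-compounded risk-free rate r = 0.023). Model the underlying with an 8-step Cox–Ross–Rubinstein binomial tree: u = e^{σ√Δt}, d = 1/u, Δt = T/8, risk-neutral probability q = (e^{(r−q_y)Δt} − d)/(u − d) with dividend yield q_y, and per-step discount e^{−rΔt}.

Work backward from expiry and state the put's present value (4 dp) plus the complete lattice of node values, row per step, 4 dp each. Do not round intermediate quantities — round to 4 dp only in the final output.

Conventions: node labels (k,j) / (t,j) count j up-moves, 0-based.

price = 57.2690
tree:
57.2690
67.9264 45.0233
78.4633 55.8944 32.4434
88.3520 67.2688 42.7903 20.4010
96.8959 78.4048 54.5225 29.1755 10.1417
104.2343 88.3520 66.8236 40.3116 16.1766 3.0597
110.5374 96.8959 78.4048 53.3400 25.1447 5.6597 0.0000
115.9513 104.2343 88.3520 66.8236 37.6738 10.4689 0.0000 0.0000
120.6013 110.5374 96.8959 78.4048 53.3400 19.3646 0.0000 0.0000 0.0000

Δt=0.13175, u=1.16426, d=0.85891, q=0.45774, disc=e^(-rΔt)=0.99697
k=8 terminal: V=max(K-S,0) → 120.6013 110.5374 96.8959 78.4048 53.3400 19.3646 0.0000 0.0000 0.0000
k=7: j=0 S=32.9587 intr=115.9513 cont=115.6437 V=115.9513[EX]; j=1 S=44.6757 intr=104.2343 cont=103.9776 V=104.2343[EX]; j=2 S=60.5580 intr=88.3520 cont=88.1642 V=88.3520[EX]; j=3 S=82.0864 intr=66.8236 cont=66.7291 V=66.8236[EX]; j=4 S=111.2684 intr=37.6416 cont=37.6738 V=37.6738[hold]; j=5 S=150.8245 intr=0.0000 cont=10.4689 V=10.4689[hold]; j=6 S=204.4430 intr=0.0000 cont=0.0000 V=0.0000[hold]; j=7 S=277.1229 intr=0.0000 cont=0.0000 V=0.0000[hold]
k=6: j=0 S=38.3726 intr=110.5374 cont=110.2534 V=110.5374[EX]; j=1 S=52.0141 intr=96.8959 cont=96.6710 V=96.8959[EX]; j=2 S=70.5052 intr=78.4048 cont=78.2601 V=78.4048[EX]; j=3 S=95.5700 intr=53.3400 cont=53.3187 V=53.3400[EX]; j=4 S=129.5454 intr=19.3646 cont=25.1447 V=25.1447[hold]; j=5 S=175.5990 intr=0.0000 cont=5.6597 V=5.6597[hold]; j=6 S=238.0249 intr=0.0000 cont=0.0000 V=0.0000[hold]
k=5: j=0 S=44.6757 intr=104.2343 cont=103.9776 V=104.2343[EX]; j=1 S=60.5580 intr=88.3520 cont=88.1642 V=88.3520[EX]; j=2 S=82.0864 intr=66.8236 cont=66.7291 V=66.8236[EX]; j=3 S=111.2684 intr=37.6416 cont=40.3116 V=40.3116[hold]; j=4 S=150.8245 intr=0.0000 cont=16.1766 V=16.1766[hold]; j=5 S=204.4430 intr=0.0000 cont=3.0597 V=3.0597[hold]
k=4: j=0 S=52.0141 intr=96.8959 cont=96.6710 V=96.8959[EX]; j=1 S=70.5052 intr=78.4048 cont=78.2601 V=78.4048[EX]; j=2 S=95.5700 intr=53.3400 cont=54.5225 V=54.5225[hold]; j=3 S=129.5454 intr=19.3646 cont=29.1755 V=29.1755[hold]; j=4 S=175.5990 intr=0.0000 cont=10.1417 V=10.1417[hold]
k=3: j=0 S=60.5580 intr=88.3520 cont=88.1642 V=88.3520[EX]; j=1 S=82.0864 intr=66.8236 cont=67.2688 V=67.2688[hold]; j=2 S=111.2684 intr=37.6416 cont=42.7903 V=42.7903[hold]; j=3 S=150.8245 intr=0.0000 cont=20.4010 V=20.4010[hold]
k=2: j=0 S=70.5052 intr=78.4048 cont=78.4633 V=78.4633[hold]; j=1 S=95.5700 intr=53.3400 cont=55.8944 V=55.8944[hold]; j=2 S=129.5454 intr=19.3646 cont=32.4434 V=32.4434[hold]
k=1: j=0 S=82.0864 intr=66.8236 cont=67.9264 V=67.9264[hold]; j=1 S=111.2684 intr=37.6416 cont=45.0233 V=45.0233[hold]
k=0: j=0 S=95.5700 intr=53.3400 cont=57.2690 V=57.2690[hold]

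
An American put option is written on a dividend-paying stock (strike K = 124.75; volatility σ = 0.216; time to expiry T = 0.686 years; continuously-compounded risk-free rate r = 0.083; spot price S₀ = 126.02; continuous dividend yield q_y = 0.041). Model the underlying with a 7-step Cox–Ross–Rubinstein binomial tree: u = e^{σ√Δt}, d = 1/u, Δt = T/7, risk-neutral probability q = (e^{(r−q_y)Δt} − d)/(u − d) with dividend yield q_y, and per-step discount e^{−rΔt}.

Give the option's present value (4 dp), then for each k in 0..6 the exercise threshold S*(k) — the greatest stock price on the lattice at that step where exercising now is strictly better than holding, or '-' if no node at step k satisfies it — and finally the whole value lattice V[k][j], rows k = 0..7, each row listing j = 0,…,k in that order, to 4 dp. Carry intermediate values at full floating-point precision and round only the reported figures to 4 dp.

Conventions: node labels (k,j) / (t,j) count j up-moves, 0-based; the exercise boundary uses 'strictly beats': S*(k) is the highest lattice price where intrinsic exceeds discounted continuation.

price = 7.0726
boundary = - - - 102.8822 96.1554 102.8822 110.0795
tree:
7.0726
10.6623 3.7851
15.5600 6.1931 1.5646
21.8678 9.8331 2.8441 0.3777
28.5946 15.0293 5.0681 0.7828 0.0000
34.8815 21.8678 8.7913 1.6224 0.0000 0.0000
40.7574 28.5946 14.6705 3.3627 0.0000 0.0000 0.0000
46.2491 34.8815 21.8678 6.9696 0.0000 0.0000 0.0000 0.0000

params: Δt=0.09800 u=1.06996 d=0.93462 q=0.51358 e^(-rΔt)=0.99190
t_7 payoffs: 46.2491 34.8815 21.8678 6.9696 0.0000 0.0000 0.0000 0.0000
t_6: node(6,0) S=83.9926 payoff=40.7574 vs cont=40.0836 → 40.7574 [stop]  node(6,1) S=96.1554 payoff=28.5946 vs cont=27.9696 → 28.5946 [stop]  node(6,2) S=110.0795 payoff=14.6705 vs cont=14.1013 → 14.6705 [stop]  node(6,3) S=126.0200 payoff=0.0000 vs cont=3.3627 → 3.3627 [wait]  node(6,4) S=144.2688 payoff=0.0000 vs cont=0.0000 → 0.0000 [wait]  node(6,5) S=165.1601 payoff=0.0000 vs cont=0.0000 → 0.0000 [wait]  node(6,6) S=189.0767 payoff=0.0000 vs cont=0.0000 → 0.0000 [wait]  ⇒ S*(6)=110.0795
t_5: node(5,0) S=89.8685 payoff=34.8815 vs cont=34.2313 → 34.8815 [stop]  node(5,1) S=102.8822 payoff=21.8678 vs cont=21.2698 → 21.8678 [stop]  node(5,2) S=117.7804 payoff=6.9696 vs cont=8.7913 → 8.7913 [wait]  node(5,3) S=134.8360 payoff=0.0000 vs cont=1.6224 → 1.6224 [wait]  node(5,4) S=154.3614 payoff=0.0000 vs cont=0.0000 → 0.0000 [wait]  node(5,5) S=176.7143 payoff=0.0000 vs cont=0.0000 → 0.0000 [wait]  ⇒ S*(5)=102.8822
t_4: node(4,0) S=96.1554 payoff=28.5946 vs cont=27.9696 → 28.5946 [stop]  node(4,1) S=110.0795 payoff=14.6705 vs cont=15.0293 → 15.0293 [wait]  node(4,2) S=126.0200 payoff=0.0000 vs cont=5.0681 → 5.0681 [wait]  node(4,3) S=144.2688 payoff=0.0000 vs cont=0.7828 → 0.7828 [wait]  node(4,4) S=165.1601 payoff=0.0000 vs cont=0.0000 → 0.0000 [wait]  ⇒ S*(4)=96.1554
t_3: node(3,0) S=102.8822 payoff=21.8678 vs cont=21.4525 → 21.8678 [stop]  node(3,1) S=117.7804 payoff=6.9696 vs cont=9.8331 → 9.8331 [wait]  node(3,2) S=134.8360 payoff=0.0000 vs cont=2.8441 → 2.8441 [wait]  node(3,3) S=154.3614 payoff=0.0000 vs cont=0.3777 → 0.3777 [wait]  ⇒ S*(3)=102.8822
t_2: node(2,0) S=110.0795 payoff=14.6705 vs cont=15.5600 → 15.5600 [wait]  node(2,1) S=126.0200 payoff=0.0000 vs cont=6.1931 → 6.1931 [wait]  node(2,2) S=144.2688 payoff=0.0000 vs cont=1.5646 → 1.5646 [wait]  ⇒ S*(2)=-
t_1: node(1,0) S=117.7804 payoff=6.9696 vs cont=10.6623 → 10.6623 [wait]  node(1,1) S=134.8360 payoff=0.0000 vs cont=3.7851 → 3.7851 [wait]  ⇒ S*(1)=-
t_0: node(0,0) S=126.0200 payoff=0.0000 vs cont=7.0726 → 7.0726 [wait]  ⇒ S*(0)=-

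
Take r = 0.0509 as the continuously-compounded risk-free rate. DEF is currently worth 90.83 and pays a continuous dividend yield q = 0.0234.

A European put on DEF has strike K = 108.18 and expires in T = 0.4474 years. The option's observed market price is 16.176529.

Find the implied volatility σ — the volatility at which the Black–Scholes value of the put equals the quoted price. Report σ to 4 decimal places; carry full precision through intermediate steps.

At σ = 0.1628 the Black–Scholes value reproduces the quote:
σ√T = 0.1628·√0.4474 = 0.108894
d₁ = (ln(S/K) + (r−q+σ²/2)T) / (σ√T) = (ln(90.83/108.18) + (0.0509−0.0234+0.1628²/2)·0.4474) / 0.108894 = (-0.174807 + 0.018232) / 0.108894 = -1.437866
d₂ = d₁ − σ√T = -1.437866 − 0.108894 = -1.546760
e^{−rT} = 0.977485
e^{−qT} = 0.989585
N(−d₁) = 0.924764,  N(−d₂) = 0.939039
V = K·e^{−rT}·N(−d₂) − S·e^{−qT}·N(−d₁) = 99.298062 − 83.121533 = 16.176529 (matching the quote); vega is positive throughout, so no other σ reproduces this price

sigma = 0.1628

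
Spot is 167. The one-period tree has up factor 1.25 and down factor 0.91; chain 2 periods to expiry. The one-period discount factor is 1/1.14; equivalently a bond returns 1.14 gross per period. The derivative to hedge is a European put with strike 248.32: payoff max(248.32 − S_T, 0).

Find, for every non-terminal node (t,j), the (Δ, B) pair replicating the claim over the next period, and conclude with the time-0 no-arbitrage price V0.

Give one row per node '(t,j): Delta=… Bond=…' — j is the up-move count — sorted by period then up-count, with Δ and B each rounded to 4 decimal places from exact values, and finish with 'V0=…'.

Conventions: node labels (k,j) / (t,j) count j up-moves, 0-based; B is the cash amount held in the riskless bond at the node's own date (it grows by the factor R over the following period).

(0,0): Delta=-0.8681 Bond=173.4960
(1,0): Delta=-1.0000 Bond=217.8246
(1,1): Delta=-0.8222 Bond=188.2014
V0=28.5170

Under the risk-neutral measure, an up-move has probability p* = (R−d)/(u−d) = 0.6765 and values discount at R = 1.14.
Expiry values: V(2,0)=110.0273, V(2,1)=58.3575, V(2,2)=0.0000
  t=1,j=0: stock 151.9700 → up 189.9625 (V=58.3575), down 138.2927 (V=110.0273). Price 65.8546; hedge Δ=-1.0000, bond B=217.8246.
  t=1,j=1: stock 208.7500 → up 260.9375 (V=0.0000), down 189.9625 (V=58.3575). Price 16.5617; hedge Δ=-0.8222, bond B=188.2014.
  t=0,j=0: stock 167.0000 → up 208.7500 (V=16.5617), down 151.9700 (V=65.8546). Price 28.5170; hedge Δ=-0.8681, bond B=173.4960.
Sanity check at the root: Δ(0,0)·S0 + B(0,0) reproduces V0 = 28.5170.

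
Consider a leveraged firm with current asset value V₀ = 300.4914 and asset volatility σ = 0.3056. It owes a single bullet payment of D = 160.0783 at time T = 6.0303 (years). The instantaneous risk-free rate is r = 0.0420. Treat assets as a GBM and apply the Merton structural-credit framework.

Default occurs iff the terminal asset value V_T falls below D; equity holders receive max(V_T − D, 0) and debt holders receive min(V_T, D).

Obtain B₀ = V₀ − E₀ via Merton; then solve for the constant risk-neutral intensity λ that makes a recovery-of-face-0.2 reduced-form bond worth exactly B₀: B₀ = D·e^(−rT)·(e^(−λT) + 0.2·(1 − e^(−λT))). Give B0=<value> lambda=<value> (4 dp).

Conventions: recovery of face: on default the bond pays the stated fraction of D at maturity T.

B0=116.1209 lambda=0.0142

With assets at 300.4914 and a single debt payment of 160.0783 at 6.0303 years:
d₁ = [ln(V₀/D) + (r + σ²/2)T] / (σ√T)
   = [ln(300.4914/160.0783) + (0.0420 + 0.5·0.3056²)·6.0303] / (0.3056·√6.0303)
   = [0.629756 + 0.534862] / 0.750452 = 1.551889
d₂ = d₁ − σ√T = 1.551889 − 0.750452 = 0.801437
N(d₁) = 0.939656,  N(d₂) = 0.788561,  e^(−rT) = 0.776256
E₀ = V₀·N(d₁) − D·e^(−rT)·N(d₂)
   = 300.4914·0.939656 − 160.0783·0.776256·0.788561 = 184.370472
B₀ = V₀ − E₀ = 300.4914 − 184.370472 = 116.120928
e^(−λT) = (B₀·e^(rT)/D − 0.2)/(1 − 0.2) = (116.1209·1.288234/160.0783 − 0.2)/0.8 = 0.91810756
λ = −ln(0.91810756)/6.0303 = 0.014169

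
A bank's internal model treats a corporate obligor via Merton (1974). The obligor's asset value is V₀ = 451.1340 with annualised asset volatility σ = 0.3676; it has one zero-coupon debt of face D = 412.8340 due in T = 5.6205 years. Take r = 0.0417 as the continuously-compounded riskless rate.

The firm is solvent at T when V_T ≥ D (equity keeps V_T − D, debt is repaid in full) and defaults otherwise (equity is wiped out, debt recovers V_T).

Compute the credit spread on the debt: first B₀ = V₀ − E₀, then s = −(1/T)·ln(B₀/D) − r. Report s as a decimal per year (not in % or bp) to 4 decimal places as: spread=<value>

spread=0.0479

With assets at 451.1340 and a single debt payment of 412.8340 at 5.6205 years:
d₁ = [ln(V₀/D) + (r + σ²/2)T] / (σ√T)
   = [ln(451.1340/412.8340) + (0.0417 + 0.5·0.3676²)·5.6205] / (0.3676·√5.6205)
   = [0.088719 + 0.614123] / 0.871491 = 0.806482
d₂ = d₁ − σ√T = 0.806482 − 0.871491 = -0.065009
N(d₁) = 0.790018,  N(d₂) = 0.474083,  e^(−rT) = 0.791065
E₀ = V₀·N(d₁) − D·e^(−rT)·N(d₂)
   = 451.1340·0.790018 − 412.8340·0.791065·0.474083 = 201.578268
B₀ = V₀ − E₀ = 451.1340 − 201.578268 = 249.555732
spread = −(1/T)·ln(B₀/D) − r = −(1/5.6205)·ln(249.555732/412.8340) − 0.0417 = 0.04785846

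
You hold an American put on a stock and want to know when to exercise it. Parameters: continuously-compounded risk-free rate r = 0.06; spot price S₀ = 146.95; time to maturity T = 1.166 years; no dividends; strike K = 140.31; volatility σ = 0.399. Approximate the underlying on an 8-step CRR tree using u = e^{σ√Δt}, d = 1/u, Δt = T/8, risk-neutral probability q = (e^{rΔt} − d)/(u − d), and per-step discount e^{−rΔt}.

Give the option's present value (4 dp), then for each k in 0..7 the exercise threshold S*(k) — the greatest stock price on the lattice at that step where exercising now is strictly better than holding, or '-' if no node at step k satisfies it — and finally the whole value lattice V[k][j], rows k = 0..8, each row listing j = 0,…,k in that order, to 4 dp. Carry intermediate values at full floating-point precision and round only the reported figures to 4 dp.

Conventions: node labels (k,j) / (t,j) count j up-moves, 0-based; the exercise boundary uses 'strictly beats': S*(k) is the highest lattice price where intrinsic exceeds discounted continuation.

price = 17.2743
boundary = - - - 93.0476 79.9007 93.0476 108.3577 93.0476
tree:
17.2743
24.9774 9.5888
34.9942 15.0285 4.1147
47.2624 22.8878 7.1406 1.0479
60.4093 33.6345 12.1439 2.0757 0.0000
71.6987 47.2624 20.0928 4.1115 0.0000 0.0000
81.3930 60.4093 31.9523 8.1439 0.0000 0.0000 0.0000
89.7175 71.6987 47.2624 16.1312 0.0000 0.0000 0.0000 0.0000
96.8659 81.3930 60.4093 31.9523 0.0000 0.0000 0.0000 0.0000 0.0000

params: Δt=0.14575 u=1.16454 d=0.85871 q=0.49071 e^(-rΔt)=0.99129
t_8 payoffs: 96.8659 81.3930 60.4093 31.9523 0.0000 0.0000 0.0000 0.0000 0.0000
t_7: node(7,0) S=50.5925 payoff=89.7175 vs cont=88.4959 → 89.7175 [stop]  node(7,1) S=68.6113 payoff=71.6987 vs cont=70.4771 → 71.6987 [stop]  node(7,2) S=93.0476 payoff=47.2624 vs cont=46.0407 → 47.2624 [stop]  node(7,3) S=126.1870 payoff=14.1230 vs cont=16.1312 → 16.1312 [wait]  node(7,4) S=171.1293 payoff=0.0000 vs cont=0.0000 → 0.0000 [wait]  node(7,5) S=232.0780 payoff=0.0000 vs cont=0.0000 → 0.0000 [wait]  node(7,6) S=314.7340 payoff=0.0000 vs cont=0.0000 → 0.0000 [wait]  node(7,7) S=426.8284 payoff=0.0000 vs cont=0.0000 → 0.0000 [wait]  ⇒ S*(7)=93.0476
t_6: node(6,0) S=58.9170 payoff=81.3930 vs cont=80.1713 → 81.3930 [stop]  node(6,1) S=79.9007 payoff=60.4093 vs cont=59.1877 → 60.4093 [stop]  node(6,2) S=108.3577 payoff=31.9523 vs cont=31.7075 → 31.9523 [stop]  node(6,3) S=146.9500 payoff=0.0000 vs cont=8.1439 → 8.1439 [wait]  node(6,4) S=199.2871 payoff=0.0000 vs cont=0.0000 → 0.0000 [wait]  node(6,5) S=270.2644 payoff=0.0000 vs cont=0.0000 → 0.0000 [wait]  node(6,6) S=366.5207 payoff=0.0000 vs cont=0.0000 → 0.0000 [wait]  ⇒ S*(6)=108.3577
t_5: node(5,0) S=68.6113 payoff=71.6987 vs cont=70.4771 → 71.6987 [stop]  node(5,1) S=93.0476 payoff=47.2624 vs cont=46.0407 → 47.2624 [stop]  node(5,2) S=126.1870 payoff=14.1230 vs cont=20.0928 → 20.0928 [wait]  node(5,3) S=171.1293 payoff=0.0000 vs cont=4.1115 → 4.1115 [wait]  node(5,4) S=232.0780 payoff=0.0000 vs cont=0.0000 → 0.0000 [wait]  node(5,5) S=314.7340 payoff=0.0000 vs cont=0.0000 → 0.0000 [wait]  ⇒ S*(5)=93.0476
t_4: node(4,0) S=79.9007 payoff=60.4093 vs cont=59.1877 → 60.4093 [stop]  node(4,1) S=108.3577 payoff=31.9523 vs cont=33.6345 → 33.6345 [wait]  node(4,2) S=146.9500 payoff=0.0000 vs cont=12.1439 → 12.1439 [wait]  node(4,3) S=199.2871 payoff=0.0000 vs cont=2.0757 → 2.0757 [wait]  node(4,4) S=270.2644 payoff=0.0000 vs cont=0.0000 → 0.0000 [wait]  ⇒ S*(4)=79.9007
t_3: node(3,0) S=93.0476 payoff=47.2624 vs cont=46.8591 → 47.2624 [stop]  node(3,1) S=126.1870 payoff=14.1230 vs cont=22.8878 → 22.8878 [wait]  node(3,2) S=171.1293 payoff=0.0000 vs cont=7.1406 → 7.1406 [wait]  node(3,3) S=232.0780 payoff=0.0000 vs cont=1.0479 → 1.0479 [wait]  ⇒ S*(3)=93.0476
t_2: node(2,0) S=108.3577 payoff=31.9523 vs cont=34.9942 → 34.9942 [wait]  node(2,1) S=146.9500 payoff=0.0000 vs cont=15.0285 → 15.0285 [wait]  node(2,2) S=199.2871 payoff=0.0000 vs cont=4.1147 → 4.1147 [wait]  ⇒ S*(2)=-
t_1: node(1,0) S=126.1870 payoff=14.1230 vs cont=24.9774 → 24.9774 [wait]  node(1,1) S=171.1293 payoff=0.0000 vs cont=9.5888 → 9.5888 [wait]  ⇒ S*(1)=-
t_0: node(0,0) S=146.9500 payoff=0.0000 vs cont=17.2743 → 17.2743 [wait]  ⇒ S*(0)=-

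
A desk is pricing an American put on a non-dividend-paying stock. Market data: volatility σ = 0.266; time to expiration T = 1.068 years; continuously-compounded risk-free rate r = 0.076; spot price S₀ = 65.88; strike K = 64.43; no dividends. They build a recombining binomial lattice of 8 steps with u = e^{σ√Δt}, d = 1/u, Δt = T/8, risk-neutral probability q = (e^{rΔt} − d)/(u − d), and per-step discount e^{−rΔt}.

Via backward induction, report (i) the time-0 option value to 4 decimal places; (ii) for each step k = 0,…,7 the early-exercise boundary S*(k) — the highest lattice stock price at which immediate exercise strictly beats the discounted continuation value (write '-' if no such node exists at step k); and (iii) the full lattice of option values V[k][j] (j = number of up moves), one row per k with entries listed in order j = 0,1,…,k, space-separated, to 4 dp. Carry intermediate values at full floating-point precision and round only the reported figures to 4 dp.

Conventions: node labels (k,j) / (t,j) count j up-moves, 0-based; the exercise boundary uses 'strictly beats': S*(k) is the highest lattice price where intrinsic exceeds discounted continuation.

price = 4.4950
boundary = - - - 49.2182 44.6598 49.2182 54.2420 49.2182
tree:
4.4950
6.9835 2.3581
10.5015 3.9748 0.9590
15.2118 6.4953 1.7994 0.2266
19.7702 10.2015 3.3090 0.4851 0.0000
23.9064 15.2118 5.9214 1.0385 0.0000 0.0000
27.6596 19.7702 10.1880 2.2232 0.0000 0.0000 0.0000
31.0651 23.9064 15.2118 4.7592 0.0000 0.0000 0.0000 0.0000
34.1553 27.6596 19.7702 10.1880 0.0000 0.0000 0.0000 0.0000 0.0000

Δt=0.13350  u=1.10207  d=0.90738  q=0.52810  discount=0.98991
step 8 (expiry): payoffs max(K−S,0) = 34.1553 27.6596 19.7702 10.1880 0.0000 0.0000 0.0000 0.0000 0.0000
step 7: (k=7,j=0): S=33.3649, K−S=31.0651, hold=30.4147 ⇒ V=31.0651 exercise | (k=7,j=1): S=40.5236, K−S=23.9064, hold=23.2560 ⇒ V=23.9064 exercise | (k=7,j=2): S=49.2182, K−S=15.2118, hold=14.5614 ⇒ V=15.2118 exercise | (k=7,j=3): S=59.7784, K−S=4.6516, hold=4.7592 ⇒ V=4.7592 continue | (k=7,j=4): S=72.6044, K−S=0.0000, hold=0.0000 ⇒ V=0.0000 continue | (k=7,j=5): S=88.1822, K−S=0.0000, hold=0.0000 ⇒ V=0.0000 continue | (k=7,j=6): S=107.1024, K−S=0.0000, hold=0.0000 ⇒ V=0.0000 continue | (k=7,j=7): S=130.0821, K−S=0.0000, hold=0.0000 ⇒ V=0.0000 continue  boundary S*=49.2182
step 6: (k=6,j=0): S=36.7704, K−S=27.6596, hold=27.0092 ⇒ V=27.6596 exercise | (k=6,j=1): S=44.6598, K−S=19.7702, hold=19.1198 ⇒ V=19.7702 exercise | (k=6,j=2): S=54.2420, K−S=10.1880, hold=9.5939 ⇒ V=10.1880 exercise | (k=6,j=3): S=65.8800, K−S=0.0000, hold=2.2232 ⇒ V=2.2232 continue | (k=6,j=4): S=80.0151, K−S=0.0000, hold=0.0000 ⇒ V=0.0000 continue | (k=6,j=5): S=97.1830, K−S=0.0000, hold=0.0000 ⇒ V=0.0000 continue | (k=6,j=6): S=118.0344, K−S=0.0000, hold=0.0000 ⇒ V=0.0000 continue  boundary S*=54.2420
step 5: (k=5,j=0): S=40.5236, K−S=23.9064, hold=23.2560 ⇒ V=23.9064 exercise | (k=5,j=1): S=49.2182, K−S=15.2118, hold=14.5614 ⇒ V=15.2118 exercise | (k=5,j=2): S=59.7784, K−S=4.6516, hold=5.9214 ⇒ V=5.9214 continue | (k=5,j=3): S=72.6044, K−S=0.0000, hold=1.0385 ⇒ V=1.0385 continue | (k=5,j=4): S=88.1822, K−S=0.0000, hold=0.0000 ⇒ V=0.0000 continue | (k=5,j=5): S=107.1024, K−S=0.0000, hold=0.0000 ⇒ V=0.0000 continue  boundary S*=49.2182
step 4: (k=4,j=0): S=44.6598, K−S=19.7702, hold=19.1198 ⇒ V=19.7702 exercise | (k=4,j=1): S=54.2420, K−S=10.1880, hold=10.2015 ⇒ V=10.2015 continue | (k=4,j=2): S=65.8800, K−S=0.0000, hold=3.3090 ⇒ V=3.3090 continue | (k=4,j=3): S=80.0151, K−S=0.0000, hold=0.4851 ⇒ V=0.4851 continue | (k=4,j=4): S=97.1830, K−S=0.0000, hold=0.0000 ⇒ V=0.0000 continue  boundary S*=44.6598
step 3: (k=3,j=0): S=49.2182, K−S=15.2118, hold=14.5684 ⇒ V=15.2118 exercise | (k=3,j=1): S=59.7784, K−S=4.6516, hold=6.4953 ⇒ V=6.4953 continue | (k=3,j=2): S=72.6044, K−S=0.0000, hold=1.7994 ⇒ V=1.7994 continue | (k=3,j=3): S=88.1822, K−S=0.0000, hold=0.2266 ⇒ V=0.2266 continue  boundary S*=49.2182
step 2: (k=2,j=0): S=54.2420, K−S=10.1880, hold=10.5015 ⇒ V=10.5015 continue | (k=2,j=1): S=65.8800, K−S=0.0000, hold=3.9748 ⇒ V=3.9748 continue | (k=2,j=2): S=80.0151, K−S=0.0000, hold=0.9590 ⇒ V=0.9590 continue  boundary S*=-
step 1: (k=1,j=0): S=59.7784, K−S=4.6516, hold=6.9835 ⇒ V=6.9835 continue | (k=1,j=1): S=72.6044, K−S=0.0000, hold=2.3581 ⇒ V=2.3581 continue  boundary S*=-
step 0: (k=0,j=0): S=65.8800, K−S=0.0000, hold=4.4950 ⇒ V=4.4950 continue  boundary S*=-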